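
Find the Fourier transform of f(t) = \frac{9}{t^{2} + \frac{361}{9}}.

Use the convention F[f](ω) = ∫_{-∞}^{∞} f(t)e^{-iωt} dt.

F(ω) = \frac{27 \pi e^{- \frac{19 \left|{\omega}\right|}{3}}}{19}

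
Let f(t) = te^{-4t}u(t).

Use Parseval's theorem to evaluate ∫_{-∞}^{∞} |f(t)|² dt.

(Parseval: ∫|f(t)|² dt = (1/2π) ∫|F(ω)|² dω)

∫|f(t)|² dt = \frac{1}{256}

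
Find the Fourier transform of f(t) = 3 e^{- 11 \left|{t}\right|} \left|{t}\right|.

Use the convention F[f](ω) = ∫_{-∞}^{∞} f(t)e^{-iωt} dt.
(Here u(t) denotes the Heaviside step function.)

F(ω) = \frac{6 \left(121 - \omega^{2}\right)}{\left(\omega^{2} + 121\right)^{2}}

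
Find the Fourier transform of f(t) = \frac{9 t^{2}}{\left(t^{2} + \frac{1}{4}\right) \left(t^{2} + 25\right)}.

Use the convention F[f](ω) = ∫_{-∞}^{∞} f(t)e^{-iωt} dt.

F(ω) = \frac{20 \pi e^{- 5 \left|{\omega}\right|}}{11} - \frac{2 \pi e^{- \frac{\left|{\omega}\right|}{2}}}{11}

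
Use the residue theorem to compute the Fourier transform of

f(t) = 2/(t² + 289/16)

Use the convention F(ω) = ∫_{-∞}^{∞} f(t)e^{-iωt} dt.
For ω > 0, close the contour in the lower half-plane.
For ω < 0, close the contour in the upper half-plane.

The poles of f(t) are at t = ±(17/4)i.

Let g(z) = f(z)e^{-iωz}; for large |z| the factor e^{-iωz} decays in the lower half-plane when ω > 0 and in the upper half-plane when ω < 0.

Case ω > 0 (lower half-plane, clockwise contour ⇒ F(ω) = -2πi·ΣRes):
  Res_{z = - \frac{17 i}{4}} g(z) = \frac{4 i e^{- \frac{17 \omega}{4}}}{17}
  F(ω) = -2πi·ΣRes = \frac{8 \pi e^{- \frac{17 \omega}{4}}}{17}

Case ω < 0 (upper half-plane, counterclockwise contour ⇒ F(ω) = +2πi·ΣRes):
  Res_{z = \frac{17 i}{4}} g(z) = - \frac{4 i e^{\frac{17 \omega}{4}}}{17}
  F(ω) = 2πi·ΣRes = \frac{8 \pi e^{\frac{17 \omega}{4}}}{17}

Both cases combine into a single formula in |ω|:

F(ω) = \frac{8 \pi e^{- \frac{17 \left|{\omega}\right|}{4}}}{17}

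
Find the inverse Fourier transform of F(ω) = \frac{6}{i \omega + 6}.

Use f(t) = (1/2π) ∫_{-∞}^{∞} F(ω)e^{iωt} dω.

f(t) = 6 e^{- 6 t} u\left(t\right)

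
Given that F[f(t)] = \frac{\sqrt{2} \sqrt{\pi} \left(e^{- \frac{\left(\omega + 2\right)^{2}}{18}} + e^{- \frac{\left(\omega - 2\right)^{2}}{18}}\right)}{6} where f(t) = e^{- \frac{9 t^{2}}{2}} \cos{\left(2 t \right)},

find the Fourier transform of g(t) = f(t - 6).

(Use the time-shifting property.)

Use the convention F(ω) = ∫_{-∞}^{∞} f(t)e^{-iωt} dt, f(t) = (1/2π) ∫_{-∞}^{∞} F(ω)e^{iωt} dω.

F[g](ω) = \frac{\sqrt{2} \sqrt{\pi} \left(e^{\frac{4 \omega}{9}} + 1\right) e^{- \frac{\omega^{2}}{18} - \frac{2 \omega}{9} - 6 i \omega - \frac{2}{9}}}{6}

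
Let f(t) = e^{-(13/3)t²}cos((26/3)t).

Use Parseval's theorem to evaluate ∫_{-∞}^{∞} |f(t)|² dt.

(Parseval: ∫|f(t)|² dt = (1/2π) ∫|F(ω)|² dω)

∫|f(t)|² dt = \frac{\sqrt{78} \sqrt{\pi} \left(1 + e^{\frac{26}{3}}\right)}{52 e^{\frac{26}{3}}}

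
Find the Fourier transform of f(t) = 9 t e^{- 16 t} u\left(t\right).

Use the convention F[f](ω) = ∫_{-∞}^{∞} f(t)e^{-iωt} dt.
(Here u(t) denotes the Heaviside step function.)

F(ω) = \frac{9}{\left(i \omega + 16\right)^{2}}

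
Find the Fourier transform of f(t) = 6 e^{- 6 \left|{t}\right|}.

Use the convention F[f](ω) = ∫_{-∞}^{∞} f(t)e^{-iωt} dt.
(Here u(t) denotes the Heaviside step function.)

F(ω) = \frac{72}{\omega^{2} + 36}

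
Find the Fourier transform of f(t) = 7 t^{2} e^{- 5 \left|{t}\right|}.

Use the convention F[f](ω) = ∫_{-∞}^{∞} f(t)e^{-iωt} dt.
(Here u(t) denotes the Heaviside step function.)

F(ω) = \frac{140 \left(25 - 3 \omega^{2}\right)}{\left(\omega^{2} + 25\right)^{3}}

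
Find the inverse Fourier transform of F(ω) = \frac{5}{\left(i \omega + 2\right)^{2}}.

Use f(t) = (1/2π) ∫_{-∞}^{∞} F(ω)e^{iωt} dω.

f(t) = 5 t e^{- 2 t} u\left(t\right)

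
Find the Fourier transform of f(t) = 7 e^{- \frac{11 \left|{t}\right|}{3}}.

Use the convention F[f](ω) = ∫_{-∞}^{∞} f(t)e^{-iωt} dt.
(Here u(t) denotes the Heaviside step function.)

F(ω) = \frac{462}{9 \omega^{2} + 121}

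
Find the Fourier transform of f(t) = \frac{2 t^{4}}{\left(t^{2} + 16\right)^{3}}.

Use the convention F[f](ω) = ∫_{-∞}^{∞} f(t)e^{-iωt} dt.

F(ω) = \frac{\pi \left(16 \omega^{2} - 20 \left|{\omega}\right| + 3\right) e^{- 4 \left|{\omega}\right|}}{16}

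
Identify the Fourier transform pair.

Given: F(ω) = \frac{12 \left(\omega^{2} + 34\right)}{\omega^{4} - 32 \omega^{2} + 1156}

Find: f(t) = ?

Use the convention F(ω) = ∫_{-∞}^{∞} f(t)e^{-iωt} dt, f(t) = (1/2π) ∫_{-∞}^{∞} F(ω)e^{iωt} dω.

f(t) = 2 e^{- 3 \left|{t}\right|} \cos{\left(5 t \right)}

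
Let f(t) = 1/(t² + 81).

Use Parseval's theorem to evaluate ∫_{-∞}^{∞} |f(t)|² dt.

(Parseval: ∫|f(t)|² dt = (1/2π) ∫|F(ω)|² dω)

∫|f(t)|² dt = \frac{\pi}{1458}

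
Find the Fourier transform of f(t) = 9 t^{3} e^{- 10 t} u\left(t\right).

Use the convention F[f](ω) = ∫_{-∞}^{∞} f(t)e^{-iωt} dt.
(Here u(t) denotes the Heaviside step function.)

F(ω) = \frac{54}{\left(i \omega + 10\right)^{4}}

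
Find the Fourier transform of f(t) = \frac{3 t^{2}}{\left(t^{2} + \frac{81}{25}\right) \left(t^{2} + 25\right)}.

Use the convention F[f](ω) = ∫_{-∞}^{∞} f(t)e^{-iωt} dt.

F(ω) = \frac{375 \pi e^{- 5 \left|{\omega}\right|}}{544} - \frac{135 \pi e^{- \frac{9 \left|{\omega}\right|}{5}}}{544}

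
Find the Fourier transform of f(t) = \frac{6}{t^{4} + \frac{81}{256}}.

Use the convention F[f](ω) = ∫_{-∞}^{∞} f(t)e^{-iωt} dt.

F(ω) = \frac{128 \pi e^{- \frac{3 \sqrt{2} \left|{\omega}\right|}{8}} \sin{\left(\frac{3 \sqrt{2} \left|{\omega}\right|}{8} + \frac{\pi}{4} \right)}}{9}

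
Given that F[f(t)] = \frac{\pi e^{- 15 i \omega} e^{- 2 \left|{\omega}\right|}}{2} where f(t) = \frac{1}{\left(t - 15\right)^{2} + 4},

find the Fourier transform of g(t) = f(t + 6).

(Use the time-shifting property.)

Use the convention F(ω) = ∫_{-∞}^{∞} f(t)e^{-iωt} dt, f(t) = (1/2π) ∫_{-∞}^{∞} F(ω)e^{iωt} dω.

F[g](ω) = \frac{\pi e^{- 9 i \omega - 2 \left|{\omega}\right|}}{2}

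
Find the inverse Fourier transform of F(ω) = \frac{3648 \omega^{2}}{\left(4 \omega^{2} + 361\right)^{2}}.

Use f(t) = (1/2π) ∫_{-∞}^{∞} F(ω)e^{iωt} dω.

f(t) = 6 \left(1 - \frac{19 \left|{t}\right|}{2}\right) e^{- \frac{19 \left|{t}\right|}{2}}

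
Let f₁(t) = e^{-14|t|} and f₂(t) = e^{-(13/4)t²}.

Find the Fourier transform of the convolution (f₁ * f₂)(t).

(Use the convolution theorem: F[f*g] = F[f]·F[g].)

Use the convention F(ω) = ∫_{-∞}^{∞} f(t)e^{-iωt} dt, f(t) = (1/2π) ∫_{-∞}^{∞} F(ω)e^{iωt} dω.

F[f₁*f₂](ω) = \frac{56 \sqrt{13} \sqrt{\pi} e^{- \frac{\omega^{2}}{13}}}{13 \left(\omega^{2} + 196\right)}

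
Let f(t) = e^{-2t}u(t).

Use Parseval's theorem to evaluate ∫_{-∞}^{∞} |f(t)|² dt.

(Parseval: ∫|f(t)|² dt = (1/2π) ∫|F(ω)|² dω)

∫|f(t)|² dt = \frac{1}{4}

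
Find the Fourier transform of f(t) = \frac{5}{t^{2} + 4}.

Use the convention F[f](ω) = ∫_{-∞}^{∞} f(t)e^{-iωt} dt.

F(ω) = \frac{5 \pi e^{- 2 \left|{\omega}\right|}}{2}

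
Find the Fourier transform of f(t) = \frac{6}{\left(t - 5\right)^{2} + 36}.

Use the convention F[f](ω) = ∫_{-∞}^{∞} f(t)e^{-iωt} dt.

F(ω) = \pi e^{- 5 i \omega - 6 \left|{\omega}\right|}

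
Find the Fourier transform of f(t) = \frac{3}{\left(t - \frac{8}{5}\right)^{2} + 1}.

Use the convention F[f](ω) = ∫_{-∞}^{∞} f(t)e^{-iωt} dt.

F(ω) = 3 \pi e^{- \frac{8 i \omega}{5} - \left|{\omega}\right|}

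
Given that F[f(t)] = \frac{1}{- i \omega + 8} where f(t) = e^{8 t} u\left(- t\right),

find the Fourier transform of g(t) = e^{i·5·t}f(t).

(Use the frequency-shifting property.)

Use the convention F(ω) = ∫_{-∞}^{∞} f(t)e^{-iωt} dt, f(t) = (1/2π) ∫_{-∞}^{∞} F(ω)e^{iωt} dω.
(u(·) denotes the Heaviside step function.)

F[g](ω) = \frac{i}{\omega - 5 + 8 i}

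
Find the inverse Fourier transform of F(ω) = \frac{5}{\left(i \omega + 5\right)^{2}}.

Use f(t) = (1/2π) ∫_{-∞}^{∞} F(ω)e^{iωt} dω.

f(t) = 5 t e^{- 5 t} u\left(t\right)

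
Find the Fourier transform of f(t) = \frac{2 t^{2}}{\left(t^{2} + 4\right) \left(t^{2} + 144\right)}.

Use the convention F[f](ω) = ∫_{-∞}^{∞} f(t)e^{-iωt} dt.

F(ω) = \frac{\pi \left(6 - e^{10 \left|{\omega}\right|}\right) e^{- 12 \left|{\omega}\right|}}{35}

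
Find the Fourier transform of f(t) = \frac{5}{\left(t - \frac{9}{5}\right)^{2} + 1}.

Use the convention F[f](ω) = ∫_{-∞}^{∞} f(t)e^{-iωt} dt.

F(ω) = 5 \pi e^{- \frac{9 i \omega}{5} - \left|{\omega}\right|}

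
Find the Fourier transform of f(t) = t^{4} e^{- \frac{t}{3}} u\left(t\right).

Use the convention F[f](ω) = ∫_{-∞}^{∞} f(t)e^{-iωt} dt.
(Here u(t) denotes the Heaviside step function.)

F(ω) = \frac{5832}{\left(3 i \omega + 1\right)^{5}}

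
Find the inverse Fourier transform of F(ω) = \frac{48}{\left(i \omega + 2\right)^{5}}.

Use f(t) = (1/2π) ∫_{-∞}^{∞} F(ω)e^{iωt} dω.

f(t) = 2 t^{4} e^{- 2 t} u\left(t\right)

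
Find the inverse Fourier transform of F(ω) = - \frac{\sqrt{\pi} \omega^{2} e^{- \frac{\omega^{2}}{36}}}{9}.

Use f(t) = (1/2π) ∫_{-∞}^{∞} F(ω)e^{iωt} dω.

f(t) = 3 \left(36 t^{2} - 2\right) e^{- 9 t^{2}}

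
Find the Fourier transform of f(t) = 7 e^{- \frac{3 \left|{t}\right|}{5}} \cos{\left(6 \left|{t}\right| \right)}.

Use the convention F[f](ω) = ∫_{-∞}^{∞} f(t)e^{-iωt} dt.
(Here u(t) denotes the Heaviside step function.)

F(ω) = \frac{210 \left(25 \omega^{2} + 909\right)}{625 \omega^{4} - 44550 \omega^{2} + 826281}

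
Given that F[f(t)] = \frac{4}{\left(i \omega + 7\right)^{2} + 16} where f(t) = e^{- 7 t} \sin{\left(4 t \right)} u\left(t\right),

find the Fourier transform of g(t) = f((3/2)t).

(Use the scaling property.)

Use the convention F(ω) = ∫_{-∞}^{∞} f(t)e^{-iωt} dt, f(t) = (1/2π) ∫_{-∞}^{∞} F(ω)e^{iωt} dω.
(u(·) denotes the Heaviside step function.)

F[g](ω) = \frac{24}{\left(2 i \omega + 21\right)^{2} + 144}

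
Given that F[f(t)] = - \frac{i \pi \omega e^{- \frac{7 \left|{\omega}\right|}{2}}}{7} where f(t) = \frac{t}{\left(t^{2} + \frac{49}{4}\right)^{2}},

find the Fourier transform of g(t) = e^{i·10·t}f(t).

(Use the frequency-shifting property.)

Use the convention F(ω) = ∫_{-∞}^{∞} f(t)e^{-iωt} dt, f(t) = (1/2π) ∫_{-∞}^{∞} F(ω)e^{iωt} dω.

F[g](ω) = \frac{i \pi \left(10 - \omega\right) e^{- \frac{7 \left|{\omega - 10}\right|}{2}}}{7}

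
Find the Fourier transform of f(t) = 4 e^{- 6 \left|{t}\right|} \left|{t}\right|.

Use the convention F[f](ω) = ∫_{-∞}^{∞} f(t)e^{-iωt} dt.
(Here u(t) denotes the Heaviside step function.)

F(ω) = \frac{8 \left(36 - \omega^{2}\right)}{\left(\omega^{2} + 36\right)^{2}}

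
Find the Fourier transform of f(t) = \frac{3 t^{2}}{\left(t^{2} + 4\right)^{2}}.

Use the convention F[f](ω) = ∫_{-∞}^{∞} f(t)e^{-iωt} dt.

F(ω) = \frac{3 \pi \left(1 - 2 \left|{\omega}\right|\right) e^{- 2 \left|{\omega}\right|}}{4}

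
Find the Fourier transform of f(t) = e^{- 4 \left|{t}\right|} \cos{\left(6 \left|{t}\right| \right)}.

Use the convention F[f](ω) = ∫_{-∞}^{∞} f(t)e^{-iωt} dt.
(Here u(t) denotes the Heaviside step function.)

F(ω) = \frac{8 \left(\omega^{2} + 52\right)}{\omega^{4} - 40 \omega^{2} + 2704}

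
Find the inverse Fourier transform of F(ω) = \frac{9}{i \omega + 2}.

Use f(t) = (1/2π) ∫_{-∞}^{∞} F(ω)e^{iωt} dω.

f(t) = 9 e^{- 2 t} u\left(t\right)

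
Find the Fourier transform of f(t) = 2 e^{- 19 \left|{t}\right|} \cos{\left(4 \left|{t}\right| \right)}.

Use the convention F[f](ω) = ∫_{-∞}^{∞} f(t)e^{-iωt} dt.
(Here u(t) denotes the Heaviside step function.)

F(ω) = \frac{76 \left(\omega^{2} + 377\right)}{\omega^{4} + 690 \omega^{2} + 142129}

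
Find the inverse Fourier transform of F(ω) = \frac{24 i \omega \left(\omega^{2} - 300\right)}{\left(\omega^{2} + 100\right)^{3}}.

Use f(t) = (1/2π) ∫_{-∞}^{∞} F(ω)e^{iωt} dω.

f(t) = 6 t e^{- 10 \left|{t}\right|} \left|{t}\right|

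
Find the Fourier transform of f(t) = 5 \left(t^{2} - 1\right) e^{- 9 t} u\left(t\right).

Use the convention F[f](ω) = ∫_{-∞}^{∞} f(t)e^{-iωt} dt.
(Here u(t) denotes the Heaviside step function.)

F(ω) = \frac{5 \left(2 i \omega - \left(i \omega + 9\right)^{3} + 18\right)}{\left(i \omega + 9\right)^{4}}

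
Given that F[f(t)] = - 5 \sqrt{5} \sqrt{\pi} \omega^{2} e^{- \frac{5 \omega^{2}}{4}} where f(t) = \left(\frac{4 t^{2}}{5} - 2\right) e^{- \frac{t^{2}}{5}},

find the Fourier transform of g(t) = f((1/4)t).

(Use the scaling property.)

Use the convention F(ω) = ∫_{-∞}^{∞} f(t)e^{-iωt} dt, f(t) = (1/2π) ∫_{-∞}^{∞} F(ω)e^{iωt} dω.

F[g](ω) = - 320 \sqrt{5} \sqrt{\pi} \omega^{2} e^{- 20 \omega^{2}}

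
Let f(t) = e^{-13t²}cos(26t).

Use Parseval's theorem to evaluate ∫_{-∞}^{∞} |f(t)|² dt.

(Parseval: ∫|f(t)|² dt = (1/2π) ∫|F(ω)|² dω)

∫|f(t)|² dt = \frac{\sqrt{26} \sqrt{\pi} \left(1 + e^{26}\right)}{52 e^{26}}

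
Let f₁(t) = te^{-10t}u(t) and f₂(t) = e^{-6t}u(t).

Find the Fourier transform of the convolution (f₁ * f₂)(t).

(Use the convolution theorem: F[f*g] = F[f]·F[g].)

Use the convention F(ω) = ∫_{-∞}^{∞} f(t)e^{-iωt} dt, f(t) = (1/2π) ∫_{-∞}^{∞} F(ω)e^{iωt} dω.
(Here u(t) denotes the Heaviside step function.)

F[f₁*f₂](ω) = \frac{1}{\left(i \omega + 6\right) \left(i \omega + 10\right)^{2}}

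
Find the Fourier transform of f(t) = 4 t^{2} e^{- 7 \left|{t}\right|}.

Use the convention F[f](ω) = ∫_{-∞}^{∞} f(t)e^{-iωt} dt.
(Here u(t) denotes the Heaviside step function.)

F(ω) = \frac{112 \left(49 - 3 \omega^{2}\right)}{\left(\omega^{2} + 49\right)^{3}}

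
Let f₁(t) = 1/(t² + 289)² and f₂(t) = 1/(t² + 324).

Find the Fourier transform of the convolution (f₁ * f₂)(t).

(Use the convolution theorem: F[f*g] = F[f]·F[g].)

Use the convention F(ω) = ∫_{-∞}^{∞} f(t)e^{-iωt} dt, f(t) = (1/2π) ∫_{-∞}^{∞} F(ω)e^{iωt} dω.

F[f₁*f₂](ω) = \frac{\pi^{2} \left(17 \left|{\omega}\right| + 1\right) e^{- 35 \left|{\omega}\right|}}{176868}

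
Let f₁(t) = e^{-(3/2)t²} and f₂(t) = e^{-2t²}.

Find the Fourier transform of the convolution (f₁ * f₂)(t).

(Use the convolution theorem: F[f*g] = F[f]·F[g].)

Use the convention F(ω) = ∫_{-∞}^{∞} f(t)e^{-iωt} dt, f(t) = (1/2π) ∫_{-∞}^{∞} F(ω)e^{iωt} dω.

F[f₁*f₂](ω) = \frac{\sqrt{3} \pi e^{- \frac{7 \omega^{2}}{24}}}{3}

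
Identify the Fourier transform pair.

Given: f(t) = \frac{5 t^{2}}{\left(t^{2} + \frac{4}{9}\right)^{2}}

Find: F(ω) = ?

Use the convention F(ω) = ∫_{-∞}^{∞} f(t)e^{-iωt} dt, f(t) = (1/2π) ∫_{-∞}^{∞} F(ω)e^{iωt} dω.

F(ω) = \frac{5 \pi \left(3 - 2 \left|{\omega}\right|\right) e^{- \frac{2 \left|{\omega}\right|}{3}}}{4}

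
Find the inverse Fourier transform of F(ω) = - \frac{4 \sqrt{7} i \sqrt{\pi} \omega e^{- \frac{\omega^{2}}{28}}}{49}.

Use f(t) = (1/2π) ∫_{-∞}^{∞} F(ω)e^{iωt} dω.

f(t) = 8 t e^{- 7 t^{2}}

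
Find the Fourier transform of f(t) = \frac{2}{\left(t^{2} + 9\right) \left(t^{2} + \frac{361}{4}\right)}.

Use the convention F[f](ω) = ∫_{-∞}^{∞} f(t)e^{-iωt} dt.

F(ω) = \frac{8 \pi e^{- 3 \left|{\omega}\right|}}{975} - \frac{16 \pi e^{- \frac{19 \left|{\omega}\right|}{2}}}{6175}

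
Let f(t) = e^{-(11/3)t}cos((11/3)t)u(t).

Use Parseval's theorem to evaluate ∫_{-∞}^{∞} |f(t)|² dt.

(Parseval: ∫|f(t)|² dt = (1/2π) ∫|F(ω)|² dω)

∫|f(t)|² dt = \frac{9}{88}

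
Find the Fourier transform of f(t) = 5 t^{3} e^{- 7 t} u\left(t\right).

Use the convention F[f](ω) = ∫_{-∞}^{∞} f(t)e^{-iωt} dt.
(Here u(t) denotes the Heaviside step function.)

F(ω) = \frac{30}{\left(i \omega + 7\right)^{4}}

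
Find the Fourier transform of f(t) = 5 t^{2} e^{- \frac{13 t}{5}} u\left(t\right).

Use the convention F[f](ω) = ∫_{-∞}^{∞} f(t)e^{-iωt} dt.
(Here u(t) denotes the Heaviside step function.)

F(ω) = \frac{1250}{\left(5 i \omega + 13\right)^{3}}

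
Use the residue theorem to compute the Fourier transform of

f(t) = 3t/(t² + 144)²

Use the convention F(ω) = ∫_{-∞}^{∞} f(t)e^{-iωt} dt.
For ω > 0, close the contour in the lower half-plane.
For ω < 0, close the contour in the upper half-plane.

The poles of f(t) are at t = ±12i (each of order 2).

Let g(z) = f(z)e^{-iωz}; for large |z| the factor e^{-iωz} decays in the lower half-plane when ω > 0 and in the upper half-plane when ω < 0.

Case ω > 0 (lower half-plane, clockwise contour ⇒ F(ω) = -2πi·ΣRes):
  Res_{z = - 12 i} g(z) = \frac{\omega e^{- 12 \omega}}{16} (pole of order 2)
  F(ω) = -2πi·ΣRes = - \frac{i \pi \omega e^{- 12 \omega}}{8}

Case ω < 0 (upper half-plane, counterclockwise contour ⇒ F(ω) = +2πi·ΣRes):
  Res_{z = 12 i} g(z) = - \frac{\omega e^{12 \omega}}{16} (pole of order 2)
  F(ω) = 2πi·ΣRes = - \frac{i \pi \omega e^{12 \omega}}{8}

Both cases combine into a single formula in |ω|:

F(ω) = - \frac{i \pi \omega e^{- 12 \left|{\omega}\right|}}{8}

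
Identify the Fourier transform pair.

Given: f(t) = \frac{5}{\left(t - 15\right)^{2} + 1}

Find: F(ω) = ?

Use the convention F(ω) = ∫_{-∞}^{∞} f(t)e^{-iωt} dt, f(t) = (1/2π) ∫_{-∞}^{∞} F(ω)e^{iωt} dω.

F(ω) = 5 \pi e^{- 15 i \omega - \left|{\omega}\right|}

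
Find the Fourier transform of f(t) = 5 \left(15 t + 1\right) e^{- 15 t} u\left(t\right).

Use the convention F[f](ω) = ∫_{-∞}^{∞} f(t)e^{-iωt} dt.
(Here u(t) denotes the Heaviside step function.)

F(ω) = \frac{5 \left(- i \omega - 30\right)}{\omega^{2} - 30 i \omega - 225}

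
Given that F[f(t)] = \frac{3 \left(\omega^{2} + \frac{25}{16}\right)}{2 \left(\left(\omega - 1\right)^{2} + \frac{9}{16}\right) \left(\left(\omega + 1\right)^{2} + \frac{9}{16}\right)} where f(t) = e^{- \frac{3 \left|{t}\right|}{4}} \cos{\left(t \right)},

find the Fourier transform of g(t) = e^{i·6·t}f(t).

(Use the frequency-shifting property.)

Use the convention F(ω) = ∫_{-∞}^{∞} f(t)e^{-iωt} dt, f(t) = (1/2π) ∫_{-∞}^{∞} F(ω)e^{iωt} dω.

F[g](ω) = \frac{24 \left(16 \left(\omega - 6\right)^{2} + 25\right)}{\left(16 \left(\omega - 7\right)^{2} + 9\right) \left(16 \left(\omega - 5\right)^{2} + 9\right)}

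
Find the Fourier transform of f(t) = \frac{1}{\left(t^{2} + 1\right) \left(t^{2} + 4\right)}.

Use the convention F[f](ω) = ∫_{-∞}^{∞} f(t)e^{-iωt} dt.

F(ω) = \frac{\pi \left(2 e^{\left|{\omega}\right|} - 1\right) e^{- 2 \left|{\omega}\right|}}{6}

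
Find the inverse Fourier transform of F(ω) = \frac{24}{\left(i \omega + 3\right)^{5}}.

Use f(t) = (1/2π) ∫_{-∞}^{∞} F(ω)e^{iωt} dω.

f(t) = t^{4} e^{- 3 t} u\left(t\right)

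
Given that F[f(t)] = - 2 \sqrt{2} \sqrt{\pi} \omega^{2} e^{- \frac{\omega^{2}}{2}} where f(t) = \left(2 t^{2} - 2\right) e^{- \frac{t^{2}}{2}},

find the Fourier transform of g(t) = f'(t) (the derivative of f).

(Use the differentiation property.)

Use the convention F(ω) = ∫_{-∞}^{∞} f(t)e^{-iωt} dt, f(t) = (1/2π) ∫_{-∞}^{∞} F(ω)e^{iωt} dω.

F[g](ω) = - 2 \sqrt{2} i \sqrt{\pi} \omega^{3} e^{- \frac{\omega^{2}}{2}}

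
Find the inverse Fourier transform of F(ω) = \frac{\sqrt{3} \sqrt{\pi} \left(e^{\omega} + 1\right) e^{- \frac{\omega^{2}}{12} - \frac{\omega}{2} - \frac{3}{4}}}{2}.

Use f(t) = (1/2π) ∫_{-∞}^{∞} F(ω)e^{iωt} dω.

f(t) = 3 e^{- 3 t^{2}} \cos{\left(3 t \right)}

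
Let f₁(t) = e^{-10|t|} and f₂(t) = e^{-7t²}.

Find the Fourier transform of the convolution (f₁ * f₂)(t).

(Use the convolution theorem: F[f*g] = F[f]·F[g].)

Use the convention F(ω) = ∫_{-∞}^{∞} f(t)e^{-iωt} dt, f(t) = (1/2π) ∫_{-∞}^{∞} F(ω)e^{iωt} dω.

F[f₁*f₂](ω) = \frac{20 \sqrt{7} \sqrt{\pi} e^{- \frac{\omega^{2}}{28}}}{7 \left(\omega^{2} + 100\right)}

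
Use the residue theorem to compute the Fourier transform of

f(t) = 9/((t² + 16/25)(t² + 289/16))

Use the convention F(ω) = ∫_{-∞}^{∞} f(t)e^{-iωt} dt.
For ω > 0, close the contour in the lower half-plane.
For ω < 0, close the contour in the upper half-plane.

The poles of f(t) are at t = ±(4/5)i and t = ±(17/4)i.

Let g(z) = f(z)e^{-iωz}; for large |z| the factor e^{-iωz} decays in the lower half-plane when ω > 0 and in the upper half-plane when ω < 0.

Case ω > 0 (lower half-plane, clockwise contour ⇒ F(ω) = -2πi·ΣRes):
  Res_{z = - \frac{4 i}{5}} g(z) = \frac{750 i e^{- \frac{4 \omega}{5}}}{2323}
  Res_{z = - \frac{17 i}{4}} g(z) = - \frac{2400 i e^{- \frac{17 \omega}{4}}}{39491}
  F(ω) = -2πi·ΣRes = - \frac{4800 \pi e^{- \frac{17 \omega}{4}}}{39491} + \frac{1500 \pi e^{- \frac{4 \omega}{5}}}{2323}

Case ω < 0 (upper half-plane, counterclockwise contour ⇒ F(ω) = +2πi·ΣRes):
  Res_{z = \frac{4 i}{5}} g(z) = - \frac{750 i e^{\frac{4 \omega}{5}}}{2323}
  Res_{z = \frac{17 i}{4}} g(z) = \frac{2400 i e^{\frac{17 \omega}{4}}}{39491}
  F(ω) = 2πi·ΣRes = \frac{300 \pi \left(85 e^{\frac{4 \omega}{5}} - 16 e^{\frac{17 \omega}{4}}\right)}{39491}

Both cases combine into a single formula in |ω|:

F(ω) = - \frac{4800 \pi e^{- \frac{17 \left|{\omega}\right|}{4}}}{39491} + \frac{1500 \pi e^{- \frac{4 \left|{\omega}\right|}{5}}}{2323}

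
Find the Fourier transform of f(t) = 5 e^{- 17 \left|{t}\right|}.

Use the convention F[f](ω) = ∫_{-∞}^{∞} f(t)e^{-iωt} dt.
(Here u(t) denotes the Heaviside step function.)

F(ω) = \frac{170}{\omega^{2} + 289}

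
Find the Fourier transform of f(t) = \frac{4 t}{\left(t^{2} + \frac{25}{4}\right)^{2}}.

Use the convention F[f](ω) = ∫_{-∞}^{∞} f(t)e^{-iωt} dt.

F(ω) = - \frac{4 i \pi \omega e^{- \frac{5 \left|{\omega}\right|}{2}}}{5}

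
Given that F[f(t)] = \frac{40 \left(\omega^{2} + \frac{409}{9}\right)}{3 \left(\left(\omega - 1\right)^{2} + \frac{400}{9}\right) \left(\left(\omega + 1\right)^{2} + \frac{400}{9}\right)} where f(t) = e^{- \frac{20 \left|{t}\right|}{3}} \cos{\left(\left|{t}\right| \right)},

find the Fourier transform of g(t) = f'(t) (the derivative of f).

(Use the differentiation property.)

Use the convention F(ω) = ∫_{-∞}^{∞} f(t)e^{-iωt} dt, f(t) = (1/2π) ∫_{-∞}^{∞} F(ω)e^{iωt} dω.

F[g](ω) = \frac{120 i \omega \left(9 \omega^{2} + 409\right)}{81 \omega^{4} + 7038 \omega^{2} + 167281}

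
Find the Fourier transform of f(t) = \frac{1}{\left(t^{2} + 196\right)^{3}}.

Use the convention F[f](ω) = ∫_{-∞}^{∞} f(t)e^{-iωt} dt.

F(ω) = \frac{\pi \left(196 \omega^{2} + 42 \left|{\omega}\right| + 3\right) e^{- 14 \left|{\omega}\right|}}{4302592}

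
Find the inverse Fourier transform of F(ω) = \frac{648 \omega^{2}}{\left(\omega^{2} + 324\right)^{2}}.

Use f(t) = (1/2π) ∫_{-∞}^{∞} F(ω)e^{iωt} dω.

f(t) = 9 \left(1 - 18 \left|{t}\right|\right) e^{- 18 \left|{t}\right|}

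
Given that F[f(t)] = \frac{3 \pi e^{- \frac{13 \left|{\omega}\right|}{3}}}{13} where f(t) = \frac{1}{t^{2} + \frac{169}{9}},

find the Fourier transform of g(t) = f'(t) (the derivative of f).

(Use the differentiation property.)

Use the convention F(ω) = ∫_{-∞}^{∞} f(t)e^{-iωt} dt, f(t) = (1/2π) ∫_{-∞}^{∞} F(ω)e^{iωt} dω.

F[g](ω) = \frac{3 i \pi \omega e^{- \frac{13 \left|{\omega}\right|}{3}}}{13}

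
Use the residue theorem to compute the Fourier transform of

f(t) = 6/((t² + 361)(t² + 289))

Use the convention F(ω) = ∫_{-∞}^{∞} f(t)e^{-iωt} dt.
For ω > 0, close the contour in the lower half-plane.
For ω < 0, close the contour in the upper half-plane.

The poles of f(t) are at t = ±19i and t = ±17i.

Let g(z) = f(z)e^{-iωz}; for large |z| the factor e^{-iωz} decays in the lower half-plane when ω > 0 and in the upper half-plane when ω < 0.

Case ω > 0 (lower half-plane, clockwise contour ⇒ F(ω) = -2πi·ΣRes):
  Res_{z = - 19 i} g(z) = - \frac{i e^{- 19 \omega}}{456}
  Res_{z = - 17 i} g(z) = \frac{i e^{- 17 \omega}}{408}
  F(ω) = -2πi·ΣRes = \frac{\pi \left(19 e^{2 \omega} - 17\right) e^{- 19 \omega}}{3876}

Case ω < 0 (upper half-plane, counterclockwise contour ⇒ F(ω) = +2πi·ΣRes):
  Res_{z = 19 i} g(z) = \frac{i e^{19 \omega}}{456}
  Res_{z = 17 i} g(z) = - \frac{i e^{17 \omega}}{408}
  F(ω) = 2πi·ΣRes = \frac{\pi \left(19 - 17 e^{2 \omega}\right) e^{17 \omega}}{3876}

Both cases combine into a single formula in |ω|:

F(ω) = \frac{\pi \left(19 e^{2 \left|{\omega}\right|} - 17\right) e^{- 19 \left|{\omega}\right|}}{3876}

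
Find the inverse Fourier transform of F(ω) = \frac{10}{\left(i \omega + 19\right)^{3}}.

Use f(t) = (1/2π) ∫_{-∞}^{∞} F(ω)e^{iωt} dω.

f(t) = 5 t^{2} e^{- 19 t} u\left(t\right)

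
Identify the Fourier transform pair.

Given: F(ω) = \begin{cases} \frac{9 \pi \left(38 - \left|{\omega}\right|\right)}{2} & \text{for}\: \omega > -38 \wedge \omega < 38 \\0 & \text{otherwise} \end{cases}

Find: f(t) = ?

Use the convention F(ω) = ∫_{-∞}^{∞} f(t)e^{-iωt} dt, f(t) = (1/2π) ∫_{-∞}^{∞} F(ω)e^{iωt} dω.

f(t) = \frac{9 \sin^{2}{\left(19 t \right)}}{t^{2}}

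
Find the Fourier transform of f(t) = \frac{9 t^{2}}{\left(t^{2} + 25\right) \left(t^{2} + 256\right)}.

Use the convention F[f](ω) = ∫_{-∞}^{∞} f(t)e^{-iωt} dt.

F(ω) = \frac{3 \pi \left(16 - 5 e^{11 \left|{\omega}\right|}\right) e^{- 16 \left|{\omega}\right|}}{77}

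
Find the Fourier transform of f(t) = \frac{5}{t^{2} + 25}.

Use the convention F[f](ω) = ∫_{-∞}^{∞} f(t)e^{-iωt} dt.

F(ω) = \pi e^{- 5 \left|{\omega}\right|}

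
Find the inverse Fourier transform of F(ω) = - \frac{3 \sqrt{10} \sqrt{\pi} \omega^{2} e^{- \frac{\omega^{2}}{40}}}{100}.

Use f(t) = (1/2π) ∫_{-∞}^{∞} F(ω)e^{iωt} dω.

f(t) = 3 \left(40 t^{2} - 2\right) e^{- 10 t^{2}}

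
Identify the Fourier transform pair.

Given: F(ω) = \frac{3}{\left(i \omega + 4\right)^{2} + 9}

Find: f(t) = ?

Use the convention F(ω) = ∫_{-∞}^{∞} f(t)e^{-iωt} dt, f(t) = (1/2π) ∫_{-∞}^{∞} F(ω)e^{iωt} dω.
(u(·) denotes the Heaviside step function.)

f(t) = e^{- 4 t} \sin{\left(3 t \right)} u\left(t\right)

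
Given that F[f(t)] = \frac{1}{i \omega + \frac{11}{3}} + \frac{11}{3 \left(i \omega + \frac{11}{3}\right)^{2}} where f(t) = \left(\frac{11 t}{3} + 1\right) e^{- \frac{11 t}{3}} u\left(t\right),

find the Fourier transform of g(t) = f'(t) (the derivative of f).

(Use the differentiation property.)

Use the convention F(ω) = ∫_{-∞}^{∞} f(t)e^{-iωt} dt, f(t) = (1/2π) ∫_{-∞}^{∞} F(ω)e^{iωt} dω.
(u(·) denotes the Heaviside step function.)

F[g](ω) = \frac{3 \omega \left(3 \omega - 22 i\right)}{9 \omega^{2} - 66 i \omega - 121}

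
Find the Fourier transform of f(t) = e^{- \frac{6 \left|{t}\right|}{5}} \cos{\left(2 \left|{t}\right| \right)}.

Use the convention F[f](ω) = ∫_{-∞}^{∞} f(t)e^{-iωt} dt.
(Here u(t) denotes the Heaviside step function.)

F(ω) = \frac{60 \left(25 \omega^{2} + 136\right)}{625 \omega^{4} - 3200 \omega^{2} + 18496}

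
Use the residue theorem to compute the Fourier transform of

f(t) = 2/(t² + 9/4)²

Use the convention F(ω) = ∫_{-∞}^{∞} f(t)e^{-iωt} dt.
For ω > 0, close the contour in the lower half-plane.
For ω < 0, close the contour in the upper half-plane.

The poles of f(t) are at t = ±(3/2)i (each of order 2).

Let g(z) = f(z)e^{-iωz}; for large |z| the factor e^{-iωz} decays in the lower half-plane when ω > 0 and in the upper half-plane when ω < 0.

Case ω > 0 (lower half-plane, clockwise contour ⇒ F(ω) = -2πi·ΣRes):
  Res_{z = - \frac{3 i}{2}} g(z) = \frac{2 i \left(3 \omega + 2\right) e^{- \frac{3 \omega}{2}}}{27} (pole of order 2)
  F(ω) = -2πi·ΣRes = \frac{4 \pi \left(3 \omega + 2\right) e^{- \frac{3 \omega}{2}}}{27}

Case ω < 0 (upper half-plane, counterclockwise contour ⇒ F(ω) = +2πi·ΣRes):
  Res_{z = \frac{3 i}{2}} g(z) = \frac{2 i \left(3 \omega - 2\right) e^{\frac{3 \omega}{2}}}{27} (pole of order 2)
  F(ω) = 2πi·ΣRes = \frac{4 \pi \left(2 - 3 \omega\right) e^{\frac{3 \omega}{2}}}{27}

Both cases combine into a single formula in |ω|:

F(ω) = \frac{4 \pi \left(3 \left|{\omega}\right| + 2\right) e^{- \frac{3 \left|{\omega}\right|}{2}}}{27}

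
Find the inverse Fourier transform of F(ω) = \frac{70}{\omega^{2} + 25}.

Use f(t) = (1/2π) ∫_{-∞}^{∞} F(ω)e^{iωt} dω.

f(t) = 7 e^{- 5 \left|{t}\right|}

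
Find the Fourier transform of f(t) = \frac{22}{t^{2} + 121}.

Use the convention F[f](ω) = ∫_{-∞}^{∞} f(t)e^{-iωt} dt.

F(ω) = 2 \pi e^{- 11 \left|{\omega}\right|}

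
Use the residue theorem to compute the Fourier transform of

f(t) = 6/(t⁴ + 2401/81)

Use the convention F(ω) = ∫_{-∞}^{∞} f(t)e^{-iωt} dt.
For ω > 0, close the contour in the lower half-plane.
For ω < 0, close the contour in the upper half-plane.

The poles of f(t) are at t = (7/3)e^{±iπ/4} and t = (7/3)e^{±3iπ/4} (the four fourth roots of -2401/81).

Let g(z) = f(z)e^{-iωz}; for large |z| the factor e^{-iωz} decays in the lower half-plane when ω > 0 and in the upper half-plane when ω < 0.

Case ω > 0 (lower half-plane, clockwise contour ⇒ F(ω) = -2πi·ΣRes):
  Res_{z = - \frac{7 \sqrt{2}}{6} - \frac{7 \sqrt{2} i}{6}} g(z) = \frac{81 \sqrt{2} i \left(1 - i\right) e^{\frac{7 \sqrt{2} \omega \left(-1 + i\right)}{6}}}{1372}
  Res_{z = \frac{7 \sqrt{2}}{6} - \frac{7 \sqrt{2} i}{6}} g(z) = \frac{81 \sqrt{2} i \left(1 + i\right) e^{- \frac{7 \sqrt{2} \omega \left(1 + i\right)}{6}}}{1372}
  F(ω) = -2πi·ΣRes = \frac{81 \sqrt{2} \pi \left(1 - i\right) \left(e^{\frac{7 \sqrt{2} i \omega}{3}} + i\right) e^{- \frac{7 \sqrt{2} \omega \left(1 + i\right)}{6}}}{686} = \frac{162 \pi e^{- \frac{7 \sqrt{2} \omega}{6}} \sin{\left(\frac{7 \sqrt{2} \omega}{6} + \frac{\pi}{4} \right)}}{343}

Case ω < 0 (upper half-plane, counterclockwise contour ⇒ F(ω) = +2πi·ΣRes):
  Res_{z = \frac{7 \sqrt{2}}{6} + \frac{7 \sqrt{2} i}{6}} g(z) = \frac{81 \sqrt{2} i \left(-1 + i\right) e^{\frac{7 \sqrt{2} \omega \left(1 - i\right)}{6}}}{1372}
  Res_{z = - \frac{7 \sqrt{2}}{6} + \frac{7 \sqrt{2} i}{6}} g(z) = \frac{81 \sqrt{2} \left(1 - i\right) e^{\frac{7 \sqrt{2} \omega \left(1 + i\right)}{6}}}{1372}
  F(ω) = 2πi·ΣRes = - \frac{81 \sqrt{2} i \pi \left(i \left(1 - i\right) e^{\frac{7 \sqrt{2} \omega \left(1 - i\right)}{6}} - \left(1 - i\right) e^{\frac{7 \sqrt{2} \omega \left(1 + i\right)}{6}}\right)}{686} = \frac{162 \pi e^{\frac{7 \sqrt{2} \omega}{6}} \cos{\left(\frac{7 \sqrt{2} \omega}{6} + \frac{\pi}{4} \right)}}{343}

Both cases combine into a single formula in |ω|:

F(ω) = \frac{162 \pi e^{- \frac{7 \sqrt{2} \left|{\omega}\right|}{6}} \sin{\left(\frac{7 \sqrt{2} \left|{\omega}\right|}{6} + \frac{\pi}{4} \right)}}{343}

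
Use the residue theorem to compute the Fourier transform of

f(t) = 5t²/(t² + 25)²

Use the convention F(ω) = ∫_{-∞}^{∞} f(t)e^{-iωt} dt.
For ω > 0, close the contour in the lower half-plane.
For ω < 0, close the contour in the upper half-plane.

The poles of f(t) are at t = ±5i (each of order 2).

Let g(z) = f(z)e^{-iωz}; for large |z| the factor e^{-iωz} decays in the lower half-plane when ω > 0 and in the upper half-plane when ω < 0.

Case ω > 0 (lower half-plane, clockwise contour ⇒ F(ω) = -2πi·ΣRes):
  Res_{z = - 5 i} g(z) = \frac{i \left(1 - 5 \omega\right) e^{- 5 \omega}}{4} (pole of order 2)
  F(ω) = -2πi·ΣRes = \frac{\pi \left(1 - 5 \omega\right) e^{- 5 \omega}}{2}

Case ω < 0 (upper half-plane, counterclockwise contour ⇒ F(ω) = +2πi·ΣRes):
  Res_{z = 5 i} g(z) = \frac{i \left(- 5 \omega - 1\right) e^{5 \omega}}{4} (pole of order 2)
  F(ω) = 2πi·ΣRes = \frac{\pi \left(5 \omega + 1\right) e^{5 \omega}}{2}

Both cases combine into a single formula in |ω|:

F(ω) = \frac{\pi \left(1 - 5 \left|{\omega}\right|\right) e^{- 5 \left|{\omega}\right|}}{2}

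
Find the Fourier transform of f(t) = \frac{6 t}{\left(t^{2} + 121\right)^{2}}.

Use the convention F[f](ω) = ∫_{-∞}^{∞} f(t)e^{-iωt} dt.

F(ω) = - \frac{3 i \pi \omega e^{- 11 \left|{\omega}\right|}}{11}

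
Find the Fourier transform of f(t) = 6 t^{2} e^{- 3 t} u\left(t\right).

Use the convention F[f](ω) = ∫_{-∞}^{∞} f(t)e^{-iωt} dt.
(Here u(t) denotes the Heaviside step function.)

F(ω) = \frac{12}{\left(i \omega + 3\right)^{3}}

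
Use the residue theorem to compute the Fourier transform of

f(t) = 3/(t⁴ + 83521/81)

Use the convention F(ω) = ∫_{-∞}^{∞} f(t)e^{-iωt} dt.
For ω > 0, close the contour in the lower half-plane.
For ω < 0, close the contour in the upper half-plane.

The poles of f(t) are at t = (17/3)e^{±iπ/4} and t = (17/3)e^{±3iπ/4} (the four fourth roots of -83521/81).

Let g(z) = f(z)e^{-iωz}; for large |z| the factor e^{-iωz} decays in the lower half-plane when ω > 0 and in the upper half-plane when ω < 0.

Case ω > 0 (lower half-plane, clockwise contour ⇒ F(ω) = -2πi·ΣRes):
  Res_{z = - \frac{17 \sqrt{2}}{6} - \frac{17 \sqrt{2} i}{6}} g(z) = \frac{81 \sqrt{2} i \left(1 - i\right) e^{\frac{17 \sqrt{2} \omega \left(-1 + i\right)}{6}}}{39304}
  Res_{z = \frac{17 \sqrt{2}}{6} - \frac{17 \sqrt{2} i}{6}} g(z) = \frac{81 \sqrt{2} i \left(1 + i\right) e^{- \frac{17 \sqrt{2} \omega \left(1 + i\right)}{6}}}{39304}
  F(ω) = -2πi·ΣRes = \frac{81 \sqrt{2} \pi \left(1 - i\right) \left(e^{\frac{17 \sqrt{2} i \omega}{3}} + i\right) e^{- \frac{17 \sqrt{2} \omega \left(1 + i\right)}{6}}}{19652} = \frac{81 \pi e^{- \frac{17 \sqrt{2} \omega}{6}} \sin{\left(\frac{17 \sqrt{2} \omega}{6} + \frac{\pi}{4} \right)}}{4913}

Case ω < 0 (upper half-plane, counterclockwise contour ⇒ F(ω) = +2πi·ΣRes):
  Res_{z = \frac{17 \sqrt{2}}{6} + \frac{17 \sqrt{2} i}{6}} g(z) = \frac{81 \sqrt{2} i \left(-1 + i\right) e^{\frac{17 \sqrt{2} \omega \left(1 - i\right)}{6}}}{39304}
  Res_{z = - \frac{17 \sqrt{2}}{6} + \frac{17 \sqrt{2} i}{6}} g(z) = \frac{81 \sqrt{2} \left(1 - i\right) e^{\frac{17 \sqrt{2} \omega \left(1 + i\right)}{6}}}{39304}
  F(ω) = 2πi·ΣRes = - \frac{81 \sqrt{2} i \pi \left(i \left(1 - i\right) e^{\frac{17 \sqrt{2} \omega \left(1 - i\right)}{6}} - \left(1 - i\right) e^{\frac{17 \sqrt{2} \omega \left(1 + i\right)}{6}}\right)}{19652} = \frac{81 \pi e^{\frac{17 \sqrt{2} \omega}{6}} \cos{\left(\frac{17 \sqrt{2} \omega}{6} + \frac{\pi}{4} \right)}}{4913}

Both cases combine into a single formula in |ω|:

F(ω) = \frac{81 \pi e^{- \frac{17 \sqrt{2} \left|{\omega}\right|}{6}} \sin{\left(\frac{17 \sqrt{2} \left|{\omega}\right|}{6} + \frac{\pi}{4} \right)}}{4913}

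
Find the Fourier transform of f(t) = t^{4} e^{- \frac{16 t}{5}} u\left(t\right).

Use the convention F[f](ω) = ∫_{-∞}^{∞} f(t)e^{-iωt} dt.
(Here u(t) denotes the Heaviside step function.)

F(ω) = \frac{75000}{\left(5 i \omega + 16\right)^{5}}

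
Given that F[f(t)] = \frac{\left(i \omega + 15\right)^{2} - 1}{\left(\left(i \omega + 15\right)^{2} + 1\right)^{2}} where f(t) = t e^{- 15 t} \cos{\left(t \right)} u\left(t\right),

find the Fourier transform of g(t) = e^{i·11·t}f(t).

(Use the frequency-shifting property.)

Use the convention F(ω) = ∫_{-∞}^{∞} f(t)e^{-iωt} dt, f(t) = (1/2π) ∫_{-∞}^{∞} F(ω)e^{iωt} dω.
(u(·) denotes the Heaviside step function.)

F[g](ω) = \frac{\left(i \left(\omega - 11\right) + 15\right)^{2} - 1}{\left(\left(i \left(\omega - 11\right) + 15\right)^{2} + 1\right)^{2}}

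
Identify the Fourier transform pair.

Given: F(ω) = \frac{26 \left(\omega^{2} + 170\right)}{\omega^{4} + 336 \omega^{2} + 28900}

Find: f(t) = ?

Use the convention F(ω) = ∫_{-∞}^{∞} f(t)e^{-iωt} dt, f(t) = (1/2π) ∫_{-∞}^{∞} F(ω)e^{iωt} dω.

f(t) = e^{- 13 \left|{t}\right|} \cos{\left(t \right)}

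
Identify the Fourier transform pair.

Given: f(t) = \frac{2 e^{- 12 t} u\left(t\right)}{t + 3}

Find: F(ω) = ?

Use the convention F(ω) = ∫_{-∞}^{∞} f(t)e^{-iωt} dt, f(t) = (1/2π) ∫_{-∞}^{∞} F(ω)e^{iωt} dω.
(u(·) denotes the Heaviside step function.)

F(ω) = 2 e^{3 i \omega + 36} \operatorname{E}_{1}\left(3 i \omega + 36\right)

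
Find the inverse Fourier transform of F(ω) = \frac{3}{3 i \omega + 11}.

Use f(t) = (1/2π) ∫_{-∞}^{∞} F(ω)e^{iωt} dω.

f(t) = e^{- \frac{11 t}{3}} u\left(t\right)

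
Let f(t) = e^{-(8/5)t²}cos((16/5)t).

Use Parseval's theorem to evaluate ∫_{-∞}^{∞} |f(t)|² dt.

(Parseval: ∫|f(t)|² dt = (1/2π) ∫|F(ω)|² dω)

∫|f(t)|² dt = \frac{\sqrt{5} \sqrt{\pi} \left(1 + e^{\frac{16}{5}}\right)}{8 e^{\frac{16}{5}}}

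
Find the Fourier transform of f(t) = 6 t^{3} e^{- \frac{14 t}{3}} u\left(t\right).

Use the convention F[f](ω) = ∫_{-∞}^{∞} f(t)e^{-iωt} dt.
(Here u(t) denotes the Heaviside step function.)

F(ω) = \frac{2916}{\left(3 i \omega + 14\right)^{4}}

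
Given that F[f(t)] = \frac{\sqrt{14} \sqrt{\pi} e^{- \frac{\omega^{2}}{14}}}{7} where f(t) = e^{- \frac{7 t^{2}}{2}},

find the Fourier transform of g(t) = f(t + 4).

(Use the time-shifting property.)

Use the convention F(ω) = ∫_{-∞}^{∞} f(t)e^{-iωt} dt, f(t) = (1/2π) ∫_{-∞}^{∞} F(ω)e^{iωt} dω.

F[g](ω) = \frac{\sqrt{14} \sqrt{\pi} e^{\frac{\omega \left(- \omega + 56 i\right)}{14}}}{7}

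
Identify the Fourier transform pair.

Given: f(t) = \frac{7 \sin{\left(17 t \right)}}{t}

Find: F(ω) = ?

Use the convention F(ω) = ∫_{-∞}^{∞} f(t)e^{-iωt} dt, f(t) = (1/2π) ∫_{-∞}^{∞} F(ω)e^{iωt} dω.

F(ω) = \begin{cases} 7 \pi & \text{for}\: \omega > -17 \wedge \omega < 17 \\0 & \text{otherwise} \end{cases}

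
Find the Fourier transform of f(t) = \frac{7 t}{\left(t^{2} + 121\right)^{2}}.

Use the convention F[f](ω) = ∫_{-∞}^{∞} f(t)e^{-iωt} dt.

F(ω) = - \frac{7 i \pi \omega e^{- 11 \left|{\omega}\right|}}{22}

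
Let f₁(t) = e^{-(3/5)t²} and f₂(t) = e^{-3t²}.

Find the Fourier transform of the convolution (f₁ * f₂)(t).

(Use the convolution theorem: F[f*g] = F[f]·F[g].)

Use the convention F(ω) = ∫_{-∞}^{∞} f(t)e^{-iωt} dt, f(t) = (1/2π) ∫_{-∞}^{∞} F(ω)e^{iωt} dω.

F[f₁*f₂](ω) = \frac{\sqrt{5} \pi e^{- \frac{\omega^{2}}{2}}}{3}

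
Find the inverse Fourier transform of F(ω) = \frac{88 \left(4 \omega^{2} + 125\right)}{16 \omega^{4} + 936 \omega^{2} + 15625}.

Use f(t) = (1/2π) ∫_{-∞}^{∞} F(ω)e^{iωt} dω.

f(t) = 2 e^{- \frac{11 \left|{t}\right|}{2}} \cos{\left(\left|{t}\right| \right)}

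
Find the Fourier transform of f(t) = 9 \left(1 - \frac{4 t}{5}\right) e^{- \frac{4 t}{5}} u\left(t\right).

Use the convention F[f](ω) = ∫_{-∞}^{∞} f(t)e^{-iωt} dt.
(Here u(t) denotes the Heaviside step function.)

F(ω) = \frac{225 i \omega}{- 25 \omega^{2} + 40 i \omega + 16}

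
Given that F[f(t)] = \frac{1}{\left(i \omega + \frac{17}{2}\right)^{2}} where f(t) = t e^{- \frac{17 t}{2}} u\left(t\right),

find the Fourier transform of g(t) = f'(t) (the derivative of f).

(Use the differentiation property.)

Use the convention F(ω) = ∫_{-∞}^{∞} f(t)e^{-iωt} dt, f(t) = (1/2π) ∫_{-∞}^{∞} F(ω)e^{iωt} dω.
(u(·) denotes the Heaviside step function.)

F[g](ω) = \frac{4 i \omega}{\left(2 i \omega + 17\right)^{2}}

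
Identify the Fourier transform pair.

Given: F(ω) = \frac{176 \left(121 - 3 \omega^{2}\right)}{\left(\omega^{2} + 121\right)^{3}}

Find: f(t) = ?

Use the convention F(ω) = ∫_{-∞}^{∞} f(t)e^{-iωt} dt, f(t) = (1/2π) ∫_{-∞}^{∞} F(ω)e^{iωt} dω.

f(t) = 4 t^{2} e^{- 11 \left|{t}\right|}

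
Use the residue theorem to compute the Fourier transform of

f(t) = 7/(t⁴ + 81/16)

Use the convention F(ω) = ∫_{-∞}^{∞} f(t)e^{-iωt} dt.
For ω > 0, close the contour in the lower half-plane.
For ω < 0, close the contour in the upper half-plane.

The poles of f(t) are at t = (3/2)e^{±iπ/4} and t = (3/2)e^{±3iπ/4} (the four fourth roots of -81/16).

Let g(z) = f(z)e^{-iωz}; for large |z| the factor e^{-iωz} decays in the lower half-plane when ω > 0 and in the upper half-plane when ω < 0.

Case ω > 0 (lower half-plane, clockwise contour ⇒ F(ω) = -2πi·ΣRes):
  Res_{z = - \frac{3 \sqrt{2}}{4} - \frac{3 \sqrt{2} i}{4}} g(z) = \frac{7 \sqrt{2} \left(1 + i\right) e^{\frac{3 \sqrt{2} \omega \left(-1 + i\right)}{4}}}{27}
  Res_{z = \frac{3 \sqrt{2}}{4} - \frac{3 \sqrt{2} i}{4}} g(z) = \frac{7 \sqrt{2} \left(-1 + i\right) e^{- \frac{3 \sqrt{2} \omega \left(1 + i\right)}{4}}}{27}
  F(ω) = -2πi·ΣRes = \frac{14 \sqrt{2} \pi \left(\left(1 - i\right) e^{\frac{3 \sqrt{2} i \omega}{2}} + 1 + i\right) e^{- \frac{3 \sqrt{2} \omega \left(1 + i\right)}{4}}}{27} = \frac{56 \pi e^{- \frac{3 \sqrt{2} \omega}{4}} \sin{\left(\frac{3 \sqrt{2} \omega}{4} + \frac{\pi}{4} \right)}}{27}

Case ω < 0 (upper half-plane, counterclockwise contour ⇒ F(ω) = +2πi·ΣRes):
  Res_{z = \frac{3 \sqrt{2}}{4} + \frac{3 \sqrt{2} i}{4}} g(z) = - \frac{7 \sqrt{2} \left(1 + i\right) e^{\frac{3 \sqrt{2} \omega \left(1 - i\right)}{4}}}{27}
  Res_{z = - \frac{3 \sqrt{2}}{4} + \frac{3 \sqrt{2} i}{4}} g(z) = \frac{7 \sqrt{2} \left(1 - i\right) e^{\frac{3 \sqrt{2} \omega \left(1 + i\right)}{4}}}{27}
  F(ω) = 2πi·ΣRes = - \frac{14 \sqrt{2} i \pi \left(\left(1 + i\right) e^{\frac{3 \sqrt{2} \omega \left(1 - i\right)}{4}} - \left(1 - i\right) e^{\frac{3 \sqrt{2} \omega \left(1 + i\right)}{4}}\right)}{27} = \frac{56 \pi e^{\frac{3 \sqrt{2} \omega}{4}} \cos{\left(\frac{3 \sqrt{2} \omega}{4} + \frac{\pi}{4} \right)}}{27}

Both cases combine into a single formula in |ω|:

F(ω) = \frac{56 \pi e^{- \frac{3 \sqrt{2} \left|{\omega}\right|}{4}} \sin{\left(\frac{3 \sqrt{2} \left|{\omega}\right|}{4} + \frac{\pi}{4} \right)}}{27}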